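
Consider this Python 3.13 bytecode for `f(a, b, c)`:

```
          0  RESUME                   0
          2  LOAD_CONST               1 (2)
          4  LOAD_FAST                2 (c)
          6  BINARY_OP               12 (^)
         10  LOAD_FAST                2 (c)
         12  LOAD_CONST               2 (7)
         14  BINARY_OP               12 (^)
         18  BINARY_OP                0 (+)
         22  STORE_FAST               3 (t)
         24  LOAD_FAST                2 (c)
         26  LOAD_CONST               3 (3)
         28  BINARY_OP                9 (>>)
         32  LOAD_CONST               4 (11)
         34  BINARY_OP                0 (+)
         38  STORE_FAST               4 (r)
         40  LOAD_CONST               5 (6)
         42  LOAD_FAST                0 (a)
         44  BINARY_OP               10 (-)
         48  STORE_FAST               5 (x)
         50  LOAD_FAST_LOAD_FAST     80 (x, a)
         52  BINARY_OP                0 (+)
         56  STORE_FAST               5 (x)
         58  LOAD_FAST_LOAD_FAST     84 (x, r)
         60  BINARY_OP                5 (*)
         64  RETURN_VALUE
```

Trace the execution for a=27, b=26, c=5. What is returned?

LOAD_CONST → push 2. Stack: [2]
LOAD_FAST c → push 5. Stack: [2, 5]
BINARY_OP ^ → 2 ^ 5 = 7. Stack: [7]
LOAD_FAST c → push 5. Stack: [7, 5]
LOAD_CONST → push 7. Stack: [7, 5, 7]
BINARY_OP ^ → 5 ^ 7 = 2. Stack: [7, 2]
BINARY_OP + → 7 + 2 = 9. Stack: [9]
STORE_FAST t → t=9. Stack: []
LOAD_FAST c → push 5. Stack: [5]
LOAD_CONST → push 3. Stack: [5, 3]
BINARY_OP >> → 5 >> 3 = 0. Stack: [0]
LOAD_CONST → push 11. Stack: [0, 11]
BINARY_OP + → 0 + 11 = 11. Stack: [11]
STORE_FAST r → r=11. Stack: []
LOAD_CONST → push 6. Stack: [6]
LOAD_FAST a → push 27. Stack: [6, 27]
BINARY_OP - → 6 - 27 = -21. Stack: [-21]
STORE_FAST x → x=-21. Stack: []
LOAD_FAST_LOAD_FAST x,a → push -21,27. Stack: [-21, 27]
BINARY_OP + → -21 + 27 = 6. Stack: [6]
STORE_FAST x → x=6. Stack: []
LOAD_FAST_LOAD_FAST x,r → push 6,11. Stack: [6, 11]
BINARY_OP * → 6 * 11 = 66. Stack: [66]
RETURN_VALUE → return 66.

66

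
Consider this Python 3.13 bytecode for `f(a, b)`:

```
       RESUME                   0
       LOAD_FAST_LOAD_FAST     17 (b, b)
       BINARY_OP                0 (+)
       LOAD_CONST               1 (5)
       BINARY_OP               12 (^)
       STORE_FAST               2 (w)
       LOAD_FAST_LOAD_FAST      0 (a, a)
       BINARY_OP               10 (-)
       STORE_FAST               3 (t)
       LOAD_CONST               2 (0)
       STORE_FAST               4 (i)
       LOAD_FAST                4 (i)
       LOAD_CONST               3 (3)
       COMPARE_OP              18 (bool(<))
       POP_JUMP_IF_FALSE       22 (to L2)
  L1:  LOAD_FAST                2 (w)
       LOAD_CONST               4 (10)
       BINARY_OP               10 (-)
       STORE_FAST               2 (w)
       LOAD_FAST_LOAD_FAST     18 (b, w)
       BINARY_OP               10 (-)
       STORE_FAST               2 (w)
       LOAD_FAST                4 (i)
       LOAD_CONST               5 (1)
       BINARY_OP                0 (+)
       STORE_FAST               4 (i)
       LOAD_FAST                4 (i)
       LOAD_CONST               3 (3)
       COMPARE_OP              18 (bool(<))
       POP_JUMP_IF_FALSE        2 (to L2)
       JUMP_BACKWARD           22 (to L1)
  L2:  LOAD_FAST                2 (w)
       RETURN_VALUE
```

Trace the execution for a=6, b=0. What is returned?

5

LOAD_FAST_LOAD_FAST b,b → push 0,0. Stack: [0, 0]
BINARY_OP + → 0 + 0 = 0. Stack: [0]
LOAD_CONST → push 5. Stack: [0, 5]
BINARY_OP ^ → 0 ^ 5 = 5. Stack: [5]
STORE_FAST w → w=5. Stack: []
LOAD_FAST_LOAD_FAST a,a → push 6,6. Stack: [6, 6]
BINARY_OP - → 6 - 6 = 0. Stack: [0]
STORE_FAST t → t=0. Stack: []
LOAD_CONST → push 0. Stack: [0]
STORE_FAST i → i=0. Stack: []
LOAD_FAST i → push 0. Stack: [0]
LOAD_CONST → push 3. Stack: [0, 3]
COMPARE_OP bool(<) → 0 vs 3 = True. Stack: [True]
POP_JUMP_IF_FALSE → pop True; no jump. Stack: []
LOAD_FAST w → push 5. Stack: [5]
LOAD_CONST → push 10. Stack: [5, 10]
BINARY_OP - → 5 - 10 = -5. Stack: [-5]
STORE_FAST w → w=-5. Stack: []
LOAD_FAST_LOAD_FAST b,w → push 0,-5. Stack: [0, -5]
BINARY_OP - → 0 - -5 = 5. Stack: [5]
STORE_FAST w → w=5. Stack: []
LOAD_FAST i → push 0. Stack: [0]
LOAD_CONST → push 1. Stack: [0, 1]
BINARY_OP + → 0 + 1 = 1. Stack: [1]
STORE_FAST i → i=1. Stack: []
LOAD_FAST i → push 1. Stack: [1]
LOAD_CONST → push 3. Stack: [1, 3]
COMPARE_OP bool(<) → 1 vs 3 = True. Stack: [True]
POP_JUMP_IF_FALSE → pop True; no jump. Stack: []
LOAD_FAST w → push 5. Stack: [5]
LOAD_CONST → push 10. Stack: [5, 10]
BINARY_OP - → 5 - 10 = -5. Stack: [-5]
STORE_FAST w → w=-5. Stack: []
LOAD_FAST_LOAD_FAST b,w → push 0,-5. Stack: [0, -5]
BINARY_OP - → 0 - -5 = 5. Stack: [5]
STORE_FAST w → w=5. Stack: []
LOAD_FAST i → push 1. Stack: [1]
LOAD_CONST → push 1. Stack: [1, 1]
BINARY_OP + → 1 + 1 = 2. Stack: [2]
STORE_FAST i → i=2. Stack: []
LOAD_FAST i → push 2. Stack: [2]
LOAD_CONST → push 3. Stack: [2, 3]
COMPARE_OP bool(<) → 2 vs 3 = True. Stack: [True]
POP_JUMP_IF_FALSE → pop True; no jump. Stack: []
LOAD_FAST w → push 5. Stack: [5]
LOAD_CONST → push 10. Stack: [5, 10]
BINARY_OP - → 5 - 10 = -5. Stack: [-5]
STORE_FAST w → w=-5. Stack: []
LOAD_FAST_LOAD_FAST b,w → push 0,-5. Stack: [0, -5]
BINARY_OP - → 0 - -5 = 5. Stack: [5]
STORE_FAST w → w=5. Stack: []
LOAD_FAST i → push 2. Stack: [2]
LOAD_CONST → push 1. Stack: [2, 1]
BINARY_OP + → 2 + 1 = 3. Stack: [3]
STORE_FAST i → i=3. Stack: []
LOAD_FAST i → push 3. Stack: [3]
LOAD_CONST → push 3. Stack: [3, 3]
COMPARE_OP bool(<) → 3 vs 3 = False. Stack: [False]
POP_JUMP_IF_FALSE → pop False; jump. Stack: []
LOAD_FAST w → push 5. Stack: [5]
RETURN_VALUE → return 5.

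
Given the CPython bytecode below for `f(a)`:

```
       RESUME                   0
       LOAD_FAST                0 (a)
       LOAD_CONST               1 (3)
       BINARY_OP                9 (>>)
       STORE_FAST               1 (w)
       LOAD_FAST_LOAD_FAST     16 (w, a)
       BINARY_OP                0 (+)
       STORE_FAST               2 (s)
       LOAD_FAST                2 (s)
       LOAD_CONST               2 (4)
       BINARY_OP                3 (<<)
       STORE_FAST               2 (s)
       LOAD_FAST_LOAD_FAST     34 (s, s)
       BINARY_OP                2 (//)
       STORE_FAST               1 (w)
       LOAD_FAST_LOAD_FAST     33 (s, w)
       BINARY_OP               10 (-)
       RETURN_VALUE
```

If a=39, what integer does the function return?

LOAD_FAST a → push 39. Stack: [39]
LOAD_CONST → push 3. Stack: [39, 3]
BINARY_OP >> → 39 >> 3 = 4. Stack: [4]
STORE_FAST w → w=4. Stack: []
LOAD_FAST_LOAD_FAST w,a → push 4,39. Stack: [4, 39]
BINARY_OP + → 4 + 39 = 43. Stack: [43]
STORE_FAST s → s=43. Stack: []
LOAD_FAST s → push 43. Stack: [43]
LOAD_CONST → push 4. Stack: [43, 4]
BINARY_OP << → 43 << 4 = 688. Stack: [688]
STORE_FAST s → s=688. Stack: []
LOAD_FAST_LOAD_FAST s,s → push 688,688. Stack: [688, 688]
BINARY_OP // → 688 // 688 = 1. Stack: [1]
STORE_FAST w → w=1. Stack: []
LOAD_FAST_LOAD_FAST s,w → push 688,1. Stack: [688, 1]
BINARY_OP - → 688 - 1 = 687. Stack: [687]
RETURN_VALUE → return 687.

687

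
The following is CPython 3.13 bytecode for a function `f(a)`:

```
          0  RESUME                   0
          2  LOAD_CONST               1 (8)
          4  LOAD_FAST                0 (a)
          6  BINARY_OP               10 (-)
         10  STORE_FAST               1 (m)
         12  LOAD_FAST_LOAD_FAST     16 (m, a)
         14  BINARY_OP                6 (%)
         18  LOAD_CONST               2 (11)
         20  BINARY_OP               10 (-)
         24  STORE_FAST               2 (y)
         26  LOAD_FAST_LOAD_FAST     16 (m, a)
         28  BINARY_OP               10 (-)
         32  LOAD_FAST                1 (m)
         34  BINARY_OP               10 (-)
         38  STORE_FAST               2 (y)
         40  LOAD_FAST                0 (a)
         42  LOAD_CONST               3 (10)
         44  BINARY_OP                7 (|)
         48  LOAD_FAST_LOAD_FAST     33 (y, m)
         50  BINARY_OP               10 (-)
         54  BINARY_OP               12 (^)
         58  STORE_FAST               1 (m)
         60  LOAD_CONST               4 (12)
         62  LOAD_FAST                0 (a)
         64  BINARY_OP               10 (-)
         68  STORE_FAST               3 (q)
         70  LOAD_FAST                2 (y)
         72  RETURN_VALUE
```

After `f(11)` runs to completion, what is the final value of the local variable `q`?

1

LOAD_CONST → push 8. Stack: [8]
LOAD_FAST a → push 11. Stack: [8, 11]
BINARY_OP - → 8 - 11 = -3. Stack: [-3]
STORE_FAST m → m=-3. Stack: []
LOAD_FAST_LOAD_FAST m,a → push -3,11. Stack: [-3, 11]
BINARY_OP % → -3 % 11 = 8. Stack: [8]
LOAD_CONST → push 11. Stack: [8, 11]
BINARY_OP - → 8 - 11 = -3. Stack: [-3]
STORE_FAST y → y=-3. Stack: []
LOAD_FAST_LOAD_FAST m,a → push -3,11. Stack: [-3, 11]
BINARY_OP - → -3 - 11 = -14. Stack: [-14]
LOAD_FAST m → push -3. Stack: [-14, -3]
BINARY_OP - → -14 - -3 = -11. Stack: [-11]
STORE_FAST y → y=-11. Stack: []
LOAD_FAST a → push 11. Stack: [11]
LOAD_CONST → push 10. Stack: [11, 10]
BINARY_OP | → 11 | 10 = 11. Stack: [11]
LOAD_FAST_LOAD_FAST y,m → push -11,-3. Stack: [11, -11, -3]
BINARY_OP - → -11 - -3 = -8. Stack: [11, -8]
BINARY_OP ^ → 11 ^ -8 = -13. Stack: [-13]
STORE_FAST m → m=-13. Stack: []
LOAD_CONST → push 12. Stack: [12]
LOAD_FAST a → push 11. Stack: [12, 11]
BINARY_OP - → 12 - 11 = 1. Stack: [1]
STORE_FAST q → q=1. Stack: []
LOAD_FAST y → push -11. Stack: [-11]
RETURN_VALUE → return -11.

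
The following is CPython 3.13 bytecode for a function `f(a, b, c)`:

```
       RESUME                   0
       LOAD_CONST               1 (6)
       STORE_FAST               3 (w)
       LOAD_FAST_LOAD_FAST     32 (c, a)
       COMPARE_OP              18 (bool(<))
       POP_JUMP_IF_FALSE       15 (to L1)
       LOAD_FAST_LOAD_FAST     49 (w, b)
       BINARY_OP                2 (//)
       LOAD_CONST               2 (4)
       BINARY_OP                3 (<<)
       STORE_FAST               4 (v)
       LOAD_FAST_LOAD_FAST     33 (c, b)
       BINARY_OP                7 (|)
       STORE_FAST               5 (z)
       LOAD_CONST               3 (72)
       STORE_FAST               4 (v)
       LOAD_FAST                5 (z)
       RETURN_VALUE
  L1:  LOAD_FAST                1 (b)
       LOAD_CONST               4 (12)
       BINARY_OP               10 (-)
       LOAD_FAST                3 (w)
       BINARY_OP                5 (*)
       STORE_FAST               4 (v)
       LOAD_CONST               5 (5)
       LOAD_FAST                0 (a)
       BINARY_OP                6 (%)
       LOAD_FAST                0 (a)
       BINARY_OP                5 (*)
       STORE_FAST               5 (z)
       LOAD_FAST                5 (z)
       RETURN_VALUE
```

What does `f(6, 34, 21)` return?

30

LOAD_CONST → push 6. Stack: [6]
STORE_FAST w → w=6. Stack: []
LOAD_FAST_LOAD_FAST c,a → push 21,6. Stack: [21, 6]
COMPARE_OP bool(<) → 21 vs 6 = False. Stack: [False]
POP_JUMP_IF_FALSE → pop False; jump. Stack: []
LOAD_FAST b → push 34. Stack: [34]
LOAD_CONST → push 12. Stack: [34, 12]
BINARY_OP - → 34 - 12 = 22. Stack: [22]
LOAD_FAST w → push 6. Stack: [22, 6]
BINARY_OP * → 22 * 6 = 132. Stack: [132]
STORE_FAST v → v=132. Stack: []
LOAD_CONST → push 5. Stack: [5]
LOAD_FAST a → push 6. Stack: [5, 6]
BINARY_OP % → 5 % 6 = 5. Stack: [5]
LOAD_FAST a → push 6. Stack: [5, 6]
BINARY_OP * → 5 * 6 = 30. Stack: [30]
STORE_FAST z → z=30. Stack: []
LOAD_FAST z → push 30. Stack: [30]
RETURN_VALUE → return 30.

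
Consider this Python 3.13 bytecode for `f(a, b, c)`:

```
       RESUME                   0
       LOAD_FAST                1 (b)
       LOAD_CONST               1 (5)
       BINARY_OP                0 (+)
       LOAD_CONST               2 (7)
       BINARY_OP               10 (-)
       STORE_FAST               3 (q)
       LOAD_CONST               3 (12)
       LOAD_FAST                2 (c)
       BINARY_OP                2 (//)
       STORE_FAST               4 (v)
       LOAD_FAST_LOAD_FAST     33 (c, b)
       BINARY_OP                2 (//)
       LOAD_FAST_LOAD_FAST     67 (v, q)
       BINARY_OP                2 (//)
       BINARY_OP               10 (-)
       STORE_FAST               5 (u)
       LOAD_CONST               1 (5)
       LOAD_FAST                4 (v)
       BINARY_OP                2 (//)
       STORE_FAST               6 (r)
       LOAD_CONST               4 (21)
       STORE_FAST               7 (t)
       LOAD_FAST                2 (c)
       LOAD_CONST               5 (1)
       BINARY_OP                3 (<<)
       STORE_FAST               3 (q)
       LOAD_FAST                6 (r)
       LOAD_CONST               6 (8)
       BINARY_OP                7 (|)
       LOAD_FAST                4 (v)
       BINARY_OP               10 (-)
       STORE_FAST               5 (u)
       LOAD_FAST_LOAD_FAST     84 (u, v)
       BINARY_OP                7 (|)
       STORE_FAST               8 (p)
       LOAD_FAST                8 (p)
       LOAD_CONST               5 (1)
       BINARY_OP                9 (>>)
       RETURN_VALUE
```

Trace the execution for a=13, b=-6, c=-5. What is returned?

-2

LOAD_FAST b → push -6. Stack: [-6]
LOAD_CONST → push 5. Stack: [-6, 5]
BINARY_OP + → -6 + 5 = -1. Stack: [-1]
LOAD_CONST → push 7. Stack: [-1, 7]
BINARY_OP - → -1 - 7 = -8. Stack: [-8]
STORE_FAST q → q=-8. Stack: []
LOAD_CONST → push 12. Stack: [12]
LOAD_FAST c → push -5. Stack: [12, -5]
BINARY_OP // → 12 // -5 = -3. Stack: [-3]
STORE_FAST v → v=-3. Stack: []
LOAD_FAST_LOAD_FAST c,b → push -5,-6. Stack: [-5, -6]
BINARY_OP // → -5 // -6 = 0. Stack: [0]
LOAD_FAST_LOAD_FAST v,q → push -3,-8. Stack: [0, -3, -8]
BINARY_OP // → -3 // -8 = 0. Stack: [0, 0]
BINARY_OP - → 0 - 0 = 0. Stack: [0]
STORE_FAST u → u=0. Stack: []
LOAD_CONST → push 5. Stack: [5]
LOAD_FAST v → push -3. Stack: [5, -3]
BINARY_OP // → 5 // -3 = -2. Stack: [-2]
STORE_FAST r → r=-2. Stack: []
LOAD_CONST → push 21. Stack: [21]
STORE_FAST t → t=21. Stack: []
LOAD_FAST c → push -5. Stack: [-5]
LOAD_CONST → push 1. Stack: [-5, 1]
BINARY_OP << → -5 << 1 = -10. Stack: [-10]
STORE_FAST q → q=-10. Stack: []
LOAD_FAST r → push -2. Stack: [-2]
LOAD_CONST → push 8. Stack: [-2, 8]
BINARY_OP | → -2 | 8 = -2. Stack: [-2]
LOAD_FAST v → push -3. Stack: [-2, -3]
BINARY_OP - → -2 - -3 = 1. Stack: [1]
STORE_FAST u → u=1. Stack: []
LOAD_FAST_LOAD_FAST u,v → push 1,-3. Stack: [1, -3]
BINARY_OP | → 1 | -3 = -3. Stack: [-3]
STORE_FAST p → p=-3. Stack: []
LOAD_FAST p → push -3. Stack: [-3]
LOAD_CONST → push 1. Stack: [-3, 1]
BINARY_OP >> → -3 >> 1 = -2. Stack: [-2]
RETURN_VALUE → return -2.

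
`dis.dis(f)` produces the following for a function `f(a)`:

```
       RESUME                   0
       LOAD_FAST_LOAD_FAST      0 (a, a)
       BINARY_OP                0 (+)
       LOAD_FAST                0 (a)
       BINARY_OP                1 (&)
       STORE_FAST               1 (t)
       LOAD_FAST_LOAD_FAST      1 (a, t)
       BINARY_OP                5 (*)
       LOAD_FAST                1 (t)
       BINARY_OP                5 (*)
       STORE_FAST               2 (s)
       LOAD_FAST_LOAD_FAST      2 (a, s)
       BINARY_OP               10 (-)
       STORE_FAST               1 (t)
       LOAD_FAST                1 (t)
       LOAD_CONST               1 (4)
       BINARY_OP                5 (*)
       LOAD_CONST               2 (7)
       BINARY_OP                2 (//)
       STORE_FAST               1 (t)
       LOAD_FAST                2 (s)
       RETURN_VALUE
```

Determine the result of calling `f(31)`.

LOAD_FAST_LOAD_FAST a,a → push 31,31. Stack: [31, 31]
BINARY_OP + → 31 + 31 = 62. Stack: [62]
LOAD_FAST a → push 31. Stack: [62, 31]
BINARY_OP & → 62 & 31 = 30. Stack: [30]
STORE_FAST t → t=30. Stack: []
LOAD_FAST_LOAD_FAST a,t → push 31,30. Stack: [31, 30]
BINARY_OP * → 31 * 30 = 930. Stack: [930]
LOAD_FAST t → push 30. Stack: [930, 30]
BINARY_OP * → 930 * 30 = 27900. Stack: [27900]
STORE_FAST s → s=27900. Stack: []
LOAD_FAST_LOAD_FAST a,s → push 31,27900. Stack: [31, 27900]
BINARY_OP - → 31 - 27900 = -27869. Stack: [-27869]
STORE_FAST t → t=-27869. Stack: []
LOAD_FAST t → push -27869. Stack: [-27869]
LOAD_CONST → push 4. Stack: [-27869, 4]
BINARY_OP * → -27869 * 4 = -111476. Stack: [-111476]
LOAD_CONST → push 7. Stack: [-111476, 7]
BINARY_OP // → -111476 // 7 = -15926. Stack: [-15926]
STORE_FAST t → t=-15926. Stack: []
LOAD_FAST s → push 27900. Stack: [27900]
RETURN_VALUE → return 27900.

27900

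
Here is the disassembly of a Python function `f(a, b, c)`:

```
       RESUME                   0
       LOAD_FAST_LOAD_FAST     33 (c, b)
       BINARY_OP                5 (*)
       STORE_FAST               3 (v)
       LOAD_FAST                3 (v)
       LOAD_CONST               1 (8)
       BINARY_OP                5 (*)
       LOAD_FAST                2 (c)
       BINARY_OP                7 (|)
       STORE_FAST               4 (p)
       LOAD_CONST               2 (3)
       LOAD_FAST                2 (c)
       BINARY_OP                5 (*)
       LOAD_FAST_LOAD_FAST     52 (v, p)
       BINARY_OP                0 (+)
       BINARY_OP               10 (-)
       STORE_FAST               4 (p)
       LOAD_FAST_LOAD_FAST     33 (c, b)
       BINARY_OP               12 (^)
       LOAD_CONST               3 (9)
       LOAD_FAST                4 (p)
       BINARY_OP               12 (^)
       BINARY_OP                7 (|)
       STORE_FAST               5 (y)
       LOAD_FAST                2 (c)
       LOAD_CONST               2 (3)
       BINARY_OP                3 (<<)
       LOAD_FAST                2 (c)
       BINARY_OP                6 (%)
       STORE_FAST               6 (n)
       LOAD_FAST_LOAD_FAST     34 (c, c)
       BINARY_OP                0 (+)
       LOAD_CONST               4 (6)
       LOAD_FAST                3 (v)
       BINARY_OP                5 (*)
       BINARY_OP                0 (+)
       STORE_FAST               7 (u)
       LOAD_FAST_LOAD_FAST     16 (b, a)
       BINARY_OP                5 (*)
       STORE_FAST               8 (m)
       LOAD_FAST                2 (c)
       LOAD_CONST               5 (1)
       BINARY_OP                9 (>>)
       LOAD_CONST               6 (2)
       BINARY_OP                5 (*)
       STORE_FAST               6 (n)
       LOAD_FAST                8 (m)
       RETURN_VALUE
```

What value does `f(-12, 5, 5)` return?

LOAD_FAST_LOAD_FAST c,b → push 5,5. Stack: [5, 5]
BINARY_OP * → 5 * 5 = 25. Stack: [25]
STORE_FAST v → v=25. Stack: []
LOAD_FAST v → push 25. Stack: [25]
LOAD_CONST → push 8. Stack: [25, 8]
BINARY_OP * → 25 * 8 = 200. Stack: [200]
LOAD_FAST c → push 5. Stack: [200, 5]
BINARY_OP | → 200 | 5 = 205. Stack: [205]
STORE_FAST p → p=205. Stack: []
LOAD_CONST → push 3. Stack: [3]
LOAD_FAST c → push 5. Stack: [3, 5]
BINARY_OP * → 3 * 5 = 15. Stack: [15]
LOAD_FAST_LOAD_FAST v,p → push 25,205. Stack: [15, 25, 205]
BINARY_OP + → 25 + 205 = 230. Stack: [15, 230]
BINARY_OP - → 15 - 230 = -215. Stack: [-215]
STORE_FAST p → p=-215. Stack: []
LOAD_FAST_LOAD_FAST c,b → push 5,5. Stack: [5, 5]
BINARY_OP ^ → 5 ^ 5 = 0. Stack: [0]
LOAD_CONST → push 9. Stack: [0, 9]
LOAD_FAST p → push -215. Stack: [0, 9, -215]
BINARY_OP ^ → 9 ^ -215 = -224. Stack: [0, -224]
BINARY_OP | → 0 | -224 = -224. Stack: [-224]
STORE_FAST y → y=-224. Stack: []
LOAD_FAST c → push 5. Stack: [5]
LOAD_CONST → push 3. Stack: [5, 3]
BINARY_OP << → 5 << 3 = 40. Stack: [40]
LOAD_FAST c → push 5. Stack: [40, 5]
BINARY_OP % → 40 % 5 = 0. Stack: [0]
STORE_FAST n → n=0. Stack: []
LOAD_FAST_LOAD_FAST c,c → push 5,5. Stack: [5, 5]
BINARY_OP + → 5 + 5 = 10. Stack: [10]
LOAD_CONST → push 6. Stack: [10, 6]
LOAD_FAST v → push 25. Stack: [10, 6, 25]
BINARY_OP * → 6 * 25 = 150. Stack: [10, 150]
BINARY_OP + → 10 + 150 = 160. Stack: [160]
STORE_FAST u → u=160. Stack: []
LOAD_FAST_LOAD_FAST b,a → push 5,-12. Stack: [5, -12]
BINARY_OP * → 5 * -12 = -60. Stack: [-60]
STORE_FAST m → m=-60. Stack: []
LOAD_FAST c → push 5. Stack: [5]
LOAD_CONST → push 1. Stack: [5, 1]
BINARY_OP >> → 5 >> 1 = 2. Stack: [2]
LOAD_CONST → push 2. Stack: [2, 2]
BINARY_OP * → 2 * 2 = 4. Stack: [4]
STORE_FAST n → n=4. Stack: []
LOAD_FAST m → push -60. Stack: [-60]
RETURN_VALUE → return -60.

-60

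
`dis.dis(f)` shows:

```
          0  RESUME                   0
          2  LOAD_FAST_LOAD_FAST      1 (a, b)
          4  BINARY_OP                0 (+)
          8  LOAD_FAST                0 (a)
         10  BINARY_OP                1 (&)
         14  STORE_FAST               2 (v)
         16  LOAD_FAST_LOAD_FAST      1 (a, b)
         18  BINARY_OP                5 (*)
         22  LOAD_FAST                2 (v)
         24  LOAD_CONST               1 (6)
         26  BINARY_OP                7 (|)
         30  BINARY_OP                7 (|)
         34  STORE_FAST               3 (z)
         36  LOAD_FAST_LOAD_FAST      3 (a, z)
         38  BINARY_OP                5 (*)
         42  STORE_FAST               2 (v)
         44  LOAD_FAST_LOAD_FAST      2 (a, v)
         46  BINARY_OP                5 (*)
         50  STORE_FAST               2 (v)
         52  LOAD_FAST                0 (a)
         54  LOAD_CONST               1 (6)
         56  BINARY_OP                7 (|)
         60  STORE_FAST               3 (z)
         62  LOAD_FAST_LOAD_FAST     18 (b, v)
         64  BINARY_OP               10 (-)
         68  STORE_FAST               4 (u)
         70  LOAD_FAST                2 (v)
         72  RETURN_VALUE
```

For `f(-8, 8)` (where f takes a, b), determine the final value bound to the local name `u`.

3720

LOAD_FAST_LOAD_FAST a,b → push -8,8. Stack: [-8, 8]
BINARY_OP + → -8 + 8 = 0. Stack: [0]
LOAD_FAST a → push -8. Stack: [0, -8]
BINARY_OP & → 0 & -8 = 0. Stack: [0]
STORE_FAST v → v=0. Stack: []
LOAD_FAST_LOAD_FAST a,b → push -8,8. Stack: [-8, 8]
BINARY_OP * → -8 * 8 = -64. Stack: [-64]
LOAD_FAST v → push 0. Stack: [-64, 0]
LOAD_CONST → push 6. Stack: [-64, 0, 6]
BINARY_OP | → 0 | 6 = 6. Stack: [-64, 6]
BINARY_OP | → -64 | 6 = -58. Stack: [-58]
STORE_FAST z → z=-58. Stack: []
LOAD_FAST_LOAD_FAST a,z → push -8,-58. Stack: [-8, -58]
BINARY_OP * → -8 * -58 = 464. Stack: [464]
STORE_FAST v → v=464. Stack: []
LOAD_FAST_LOAD_FAST a,v → push -8,464. Stack: [-8, 464]
BINARY_OP * → -8 * 464 = -3712. Stack: [-3712]
STORE_FAST v → v=-3712. Stack: []
LOAD_FAST a → push -8. Stack: [-8]
LOAD_CONST → push 6. Stack: [-8, 6]
BINARY_OP | → -8 | 6 = -2. Stack: [-2]
STORE_FAST z → z=-2. Stack: []
LOAD_FAST_LOAD_FAST b,v → push 8,-3712. Stack: [8, -3712]
BINARY_OP - → 8 - -3712 = 3720. Stack: [3720]
STORE_FAST u → u=3720. Stack: []
LOAD_FAST v → push -3712. Stack: [-3712]
RETURN_VALUE → return -3712.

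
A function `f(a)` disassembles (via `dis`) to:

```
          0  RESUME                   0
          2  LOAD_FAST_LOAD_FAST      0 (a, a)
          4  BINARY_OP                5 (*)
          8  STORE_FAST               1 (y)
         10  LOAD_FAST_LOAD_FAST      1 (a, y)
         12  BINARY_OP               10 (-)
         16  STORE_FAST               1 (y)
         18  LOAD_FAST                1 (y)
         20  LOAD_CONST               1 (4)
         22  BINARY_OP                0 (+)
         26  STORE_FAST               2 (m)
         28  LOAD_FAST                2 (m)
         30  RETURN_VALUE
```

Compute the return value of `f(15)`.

-206

LOAD_FAST_LOAD_FAST a,a → push 15,15. Stack: [15, 15]
BINARY_OP * → 15 * 15 = 225. Stack: [225]
STORE_FAST y → y=225. Stack: []
LOAD_FAST_LOAD_FAST a,y → push 15,225. Stack: [15, 225]
BINARY_OP - → 15 - 225 = -210. Stack: [-210]
STORE_FAST y → y=-210. Stack: []
LOAD_FAST y → push -210. Stack: [-210]
LOAD_CONST → push 4. Stack: [-210, 4]
BINARY_OP + → -210 + 4 = -206. Stack: [-206]
STORE_FAST m → m=-206. Stack: []
LOAD_FAST m → push -206. Stack: [-206]
RETURN_VALUE → return -206.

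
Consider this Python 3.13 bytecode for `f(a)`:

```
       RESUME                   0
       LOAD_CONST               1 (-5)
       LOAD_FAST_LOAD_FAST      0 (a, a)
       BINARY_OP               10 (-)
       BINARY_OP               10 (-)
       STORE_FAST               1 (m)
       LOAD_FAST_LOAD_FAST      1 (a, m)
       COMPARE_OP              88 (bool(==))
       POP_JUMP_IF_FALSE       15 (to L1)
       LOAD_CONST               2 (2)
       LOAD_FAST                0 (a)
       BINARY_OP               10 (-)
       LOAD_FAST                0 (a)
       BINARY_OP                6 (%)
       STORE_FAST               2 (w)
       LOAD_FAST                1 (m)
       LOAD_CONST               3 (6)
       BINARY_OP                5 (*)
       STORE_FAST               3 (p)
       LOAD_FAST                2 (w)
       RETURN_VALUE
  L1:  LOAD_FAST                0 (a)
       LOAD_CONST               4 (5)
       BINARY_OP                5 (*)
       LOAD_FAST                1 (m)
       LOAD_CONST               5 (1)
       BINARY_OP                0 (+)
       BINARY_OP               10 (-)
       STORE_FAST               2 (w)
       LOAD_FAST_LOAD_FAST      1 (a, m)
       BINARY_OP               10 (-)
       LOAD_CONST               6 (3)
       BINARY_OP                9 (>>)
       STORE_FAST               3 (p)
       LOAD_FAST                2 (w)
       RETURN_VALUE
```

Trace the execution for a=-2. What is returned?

LOAD_CONST → push -5. Stack: [-5]
LOAD_FAST_LOAD_FAST a,a → push -2,-2. Stack: [-5, -2, -2]
BINARY_OP - → -2 - -2 = 0. Stack: [-5, 0]
BINARY_OP - → -5 - 0 = -5. Stack: [-5]
STORE_FAST m → m=-5. Stack: []
LOAD_FAST_LOAD_FAST a,m → push -2,-5. Stack: [-2, -5]
COMPARE_OP bool(==) → -2 vs -5 = False. Stack: [False]
POP_JUMP_IF_FALSE → pop False; jump. Stack: []
LOAD_FAST a → push -2. Stack: [-2]
LOAD_CONST → push 5. Stack: [-2, 5]
BINARY_OP * → -2 * 5 = -10. Stack: [-10]
LOAD_FAST m → push -5. Stack: [-10, -5]
LOAD_CONST → push 1. Stack: [-10, -5, 1]
BINARY_OP + → -5 + 1 = -4. Stack: [-10, -4]
BINARY_OP - → -10 - -4 = -6. Stack: [-6]
STORE_FAST w → w=-6. Stack: []
LOAD_FAST_LOAD_FAST a,m → push -2,-5. Stack: [-2, -5]
BINARY_OP - → -2 - -5 = 3. Stack: [3]
LOAD_CONST → push 3. Stack: [3, 3]
BINARY_OP >> → 3 >> 3 = 0. Stack: [0]
STORE_FAST p → p=0. Stack: []
LOAD_FAST w → push -6. Stack: [-6]
RETURN_VALUE → return -6.

-6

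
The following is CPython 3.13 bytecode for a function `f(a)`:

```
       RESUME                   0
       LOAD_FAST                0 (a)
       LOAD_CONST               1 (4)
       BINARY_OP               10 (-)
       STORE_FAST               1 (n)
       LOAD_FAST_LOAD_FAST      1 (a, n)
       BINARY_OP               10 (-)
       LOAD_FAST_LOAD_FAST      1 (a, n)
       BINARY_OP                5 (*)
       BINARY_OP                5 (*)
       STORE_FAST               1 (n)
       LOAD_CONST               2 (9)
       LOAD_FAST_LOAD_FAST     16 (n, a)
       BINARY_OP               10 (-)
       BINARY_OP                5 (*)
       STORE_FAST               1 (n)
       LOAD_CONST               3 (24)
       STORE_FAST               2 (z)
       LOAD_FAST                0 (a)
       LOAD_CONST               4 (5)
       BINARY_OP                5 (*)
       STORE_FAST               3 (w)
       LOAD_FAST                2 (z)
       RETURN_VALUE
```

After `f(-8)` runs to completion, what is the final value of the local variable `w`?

-40

LOAD_FAST a → push -8. Stack: [-8]
LOAD_CONST → push 4. Stack: [-8, 4]
BINARY_OP - → -8 - 4 = -12. Stack: [-12]
STORE_FAST n → n=-12. Stack: []
LOAD_FAST_LOAD_FAST a,n → push -8,-12. Stack: [-8, -12]
BINARY_OP - → -8 - -12 = 4. Stack: [4]
LOAD_FAST_LOAD_FAST a,n → push -8,-12. Stack: [4, -8, -12]
BINARY_OP * → -8 * -12 = 96. Stack: [4, 96]
BINARY_OP * → 4 * 96 = 384. Stack: [384]
STORE_FAST n → n=384. Stack: []
LOAD_CONST → push 9. Stack: [9]
LOAD_FAST_LOAD_FAST n,a → push 384,-8. Stack: [9, 384, -8]
BINARY_OP - → 384 - -8 = 392. Stack: [9, 392]
BINARY_OP * → 9 * 392 = 3528. Stack: [3528]
STORE_FAST n → n=3528. Stack: []
LOAD_CONST → push 24. Stack: [24]
STORE_FAST z → z=24. Stack: []
LOAD_FAST a → push -8. Stack: [-8]
LOAD_CONST → push 5. Stack: [-8, 5]
BINARY_OP * → -8 * 5 = -40. Stack: [-40]
STORE_FAST w → w=-40. Stack: []
LOAD_FAST z → push 24. Stack: [24]
RETURN_VALUE → return 24.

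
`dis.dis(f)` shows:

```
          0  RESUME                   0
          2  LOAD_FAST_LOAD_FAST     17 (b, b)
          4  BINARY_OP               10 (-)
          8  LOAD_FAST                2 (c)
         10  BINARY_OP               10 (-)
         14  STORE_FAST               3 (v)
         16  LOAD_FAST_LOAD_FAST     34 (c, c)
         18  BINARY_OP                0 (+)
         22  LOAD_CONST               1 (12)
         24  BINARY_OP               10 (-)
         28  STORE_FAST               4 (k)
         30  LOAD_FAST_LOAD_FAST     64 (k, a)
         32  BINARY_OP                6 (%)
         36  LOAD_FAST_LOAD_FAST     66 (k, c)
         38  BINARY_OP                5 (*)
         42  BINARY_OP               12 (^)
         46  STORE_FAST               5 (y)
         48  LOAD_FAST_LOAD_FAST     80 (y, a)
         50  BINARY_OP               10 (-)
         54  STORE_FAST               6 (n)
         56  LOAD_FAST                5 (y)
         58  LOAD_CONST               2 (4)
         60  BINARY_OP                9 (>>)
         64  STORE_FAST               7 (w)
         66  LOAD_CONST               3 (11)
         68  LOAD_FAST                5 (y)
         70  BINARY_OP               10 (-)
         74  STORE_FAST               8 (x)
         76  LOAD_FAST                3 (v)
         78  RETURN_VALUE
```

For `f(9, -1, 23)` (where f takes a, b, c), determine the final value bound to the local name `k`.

LOAD_FAST_LOAD_FAST b,b → push -1,-1. Stack: [-1, -1]
BINARY_OP - → -1 - -1 = 0. Stack: [0]
LOAD_FAST c → push 23. Stack: [0, 23]
BINARY_OP - → 0 - 23 = -23. Stack: [-23]
STORE_FAST v → v=-23. Stack: []
LOAD_FAST_LOAD_FAST c,c → push 23,23. Stack: [23, 23]
BINARY_OP + → 23 + 23 = 46. Stack: [46]
LOAD_CONST → push 12. Stack: [46, 12]
BINARY_OP - → 46 - 12 = 34. Stack: [34]
STORE_FAST k → k=34. Stack: []
LOAD_FAST_LOAD_FAST k,a → push 34,9. Stack: [34, 9]
BINARY_OP % → 34 % 9 = 7. Stack: [7]
LOAD_FAST_LOAD_FAST k,c → push 34,23. Stack: [7, 34, 23]
BINARY_OP * → 34 * 23 = 782. Stack: [7, 782]
BINARY_OP ^ → 7 ^ 782 = 777. Stack: [777]
STORE_FAST y → y=777. Stack: []
LOAD_FAST_LOAD_FAST y,a → push 777,9. Stack: [777, 9]
BINARY_OP - → 777 - 9 = 768. Stack: [768]
STORE_FAST n → n=768. Stack: []
LOAD_FAST y → push 777. Stack: [777]
LOAD_CONST → push 4. Stack: [777, 4]
BINARY_OP >> → 777 >> 4 = 48. Stack: [48]
STORE_FAST w → w=48. Stack: []
LOAD_CONST → push 11. Stack: [11]
LOAD_FAST y → push 777. Stack: [11, 777]
BINARY_OP - → 11 - 777 = -766. Stack: [-766]
STORE_FAST x → x=-766. Stack: []
LOAD_FAST v → push -23. Stack: [-23]
RETURN_VALUE → return -23.

34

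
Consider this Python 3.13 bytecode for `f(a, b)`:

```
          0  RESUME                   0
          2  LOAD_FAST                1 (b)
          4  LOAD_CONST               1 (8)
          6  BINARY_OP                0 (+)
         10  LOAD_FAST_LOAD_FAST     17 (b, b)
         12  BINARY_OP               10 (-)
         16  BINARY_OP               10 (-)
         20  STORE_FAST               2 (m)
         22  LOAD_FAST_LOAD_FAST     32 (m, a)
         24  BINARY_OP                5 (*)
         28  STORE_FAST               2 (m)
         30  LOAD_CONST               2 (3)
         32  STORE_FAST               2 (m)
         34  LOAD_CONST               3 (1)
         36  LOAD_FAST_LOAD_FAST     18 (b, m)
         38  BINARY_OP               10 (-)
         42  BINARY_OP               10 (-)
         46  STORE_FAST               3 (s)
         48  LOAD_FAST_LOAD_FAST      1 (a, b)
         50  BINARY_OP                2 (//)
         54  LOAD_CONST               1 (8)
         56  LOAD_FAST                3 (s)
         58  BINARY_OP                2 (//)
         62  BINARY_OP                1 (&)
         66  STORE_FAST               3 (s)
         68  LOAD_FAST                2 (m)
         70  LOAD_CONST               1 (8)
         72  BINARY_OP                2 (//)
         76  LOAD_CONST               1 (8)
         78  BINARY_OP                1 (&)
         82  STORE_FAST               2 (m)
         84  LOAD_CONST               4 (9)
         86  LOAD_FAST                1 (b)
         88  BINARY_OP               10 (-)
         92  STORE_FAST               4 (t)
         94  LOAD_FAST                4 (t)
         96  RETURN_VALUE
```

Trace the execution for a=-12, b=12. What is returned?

-3

LOAD_FAST b → push 12. Stack: [12]
LOAD_CONST → push 8. Stack: [12, 8]
BINARY_OP + → 12 + 8 = 20. Stack: [20]
LOAD_FAST_LOAD_FAST b,b → push 12,12. Stack: [20, 12, 12]
BINARY_OP - → 12 - 12 = 0. Stack: [20, 0]
BINARY_OP - → 20 - 0 = 20. Stack: [20]
STORE_FAST m → m=20. Stack: []
LOAD_FAST_LOAD_FAST m,a → push 20,-12. Stack: [20, -12]
BINARY_OP * → 20 * -12 = -240. Stack: [-240]
STORE_FAST m → m=-240. Stack: []
LOAD_CONST → push 3. Stack: [3]
STORE_FAST m → m=3. Stack: []
LOAD_CONST → push 1. Stack: [1]
LOAD_FAST_LOAD_FAST b,m → push 12,3. Stack: [1, 12, 3]
BINARY_OP - → 12 - 3 = 9. Stack: [1, 9]
BINARY_OP - → 1 - 9 = -8. Stack: [-8]
STORE_FAST s → s=-8. Stack: []
LOAD_FAST_LOAD_FAST a,b → push -12,12. Stack: [-12, 12]
BINARY_OP // → -12 // 12 = -1. Stack: [-1]
LOAD_CONST → push 8. Stack: [-1, 8]
LOAD_FAST s → push -8. Stack: [-1, 8, -8]
BINARY_OP // → 8 // -8 = -1. Stack: [-1, -1]
BINARY_OP & → -1 & -1 = -1. Stack: [-1]
STORE_FAST s → s=-1. Stack: []
LOAD_FAST m → push 3. Stack: [3]
LOAD_CONST → push 8. Stack: [3, 8]
BINARY_OP // → 3 // 8 = 0. Stack: [0]
LOAD_CONST → push 8. Stack: [0, 8]
BINARY_OP & → 0 & 8 = 0. Stack: [0]
STORE_FAST m → m=0. Stack: []
LOAD_CONST → push 9. Stack: [9]
LOAD_FAST b → push 12. Stack: [9, 12]
BINARY_OP - → 9 - 12 = -3. Stack: [-3]
STORE_FAST t → t=-3. Stack: []
LOAD_FAST t → push -3. Stack: [-3]
RETURN_VALUE → return -3.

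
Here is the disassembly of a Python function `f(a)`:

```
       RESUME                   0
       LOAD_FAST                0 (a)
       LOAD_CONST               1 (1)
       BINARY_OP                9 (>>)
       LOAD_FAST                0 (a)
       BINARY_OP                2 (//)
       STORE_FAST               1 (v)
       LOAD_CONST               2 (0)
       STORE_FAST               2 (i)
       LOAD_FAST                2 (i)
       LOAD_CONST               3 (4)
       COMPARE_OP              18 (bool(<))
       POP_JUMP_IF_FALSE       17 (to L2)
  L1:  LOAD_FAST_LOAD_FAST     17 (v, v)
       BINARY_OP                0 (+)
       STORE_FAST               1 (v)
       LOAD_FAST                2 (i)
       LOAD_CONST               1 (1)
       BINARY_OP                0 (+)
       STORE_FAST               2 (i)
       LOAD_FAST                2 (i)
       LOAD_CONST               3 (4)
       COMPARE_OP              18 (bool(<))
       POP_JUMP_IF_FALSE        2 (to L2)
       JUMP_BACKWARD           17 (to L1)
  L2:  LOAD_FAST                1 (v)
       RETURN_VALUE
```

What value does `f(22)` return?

LOAD_FAST a → push 22. Stack: [22]
LOAD_CONST → push 1. Stack: [22, 1]
BINARY_OP >> → 22 >> 1 = 11. Stack: [11]
LOAD_FAST a → push 22. Stack: [11, 22]
BINARY_OP // → 11 // 22 = 0. Stack: [0]
STORE_FAST v → v=0. Stack: []
LOAD_CONST → push 0. Stack: [0]
STORE_FAST i → i=0. Stack: []
LOAD_FAST i → push 0. Stack: [0]
LOAD_CONST → push 4. Stack: [0, 4]
COMPARE_OP bool(<) → 0 vs 4 = True. Stack: [True]
POP_JUMP_IF_FALSE → pop True; no jump. Stack: []
LOAD_FAST_LOAD_FAST v,v → push 0,0. Stack: [0, 0]
BINARY_OP + → 0 + 0 = 0. Stack: [0]
STORE_FAST v → v=0. Stack: []
LOAD_FAST i → push 0. Stack: [0]
LOAD_CONST → push 1. Stack: [0, 1]
BINARY_OP + → 0 + 1 = 1. Stack: [1]
STORE_FAST i → i=1. Stack: []
LOAD_FAST i → push 1. Stack: [1]
LOAD_CONST → push 4. Stack: [1, 4]
COMPARE_OP bool(<) → 1 vs 4 = True. Stack: [True]
POP_JUMP_IF_FALSE → pop True; no jump. Stack: []
LOAD_FAST_LOAD_FAST v,v → push 0,0. Stack: [0, 0]
BINARY_OP + → 0 + 0 = 0. Stack: [0]
STORE_FAST v → v=0. Stack: []
LOAD_FAST i → push 1. Stack: [1]
LOAD_CONST → push 1. Stack: [1, 1]
BINARY_OP + → 1 + 1 = 2. Stack: [2]
STORE_FAST i → i=2. Stack: []
LOAD_FAST i → push 2. Stack: [2]
LOAD_CONST → push 4. Stack: [2, 4]
COMPARE_OP bool(<) → 2 vs 4 = True. Stack: [True]
POP_JUMP_IF_FALSE → pop True; no jump. Stack: []
LOAD_FAST_LOAD_FAST v,v → push 0,0. Stack: [0, 0]
BINARY_OP + → 0 + 0 = 0. Stack: [0]
STORE_FAST v → v=0. Stack: []
LOAD_FAST i → push 2. Stack: [2]
LOAD_CONST → push 1. Stack: [2, 1]
BINARY_OP + → 2 + 1 = 3. Stack: [3]
STORE_FAST i → i=3. Stack: []
LOAD_FAST i → push 3. Stack: [3]
LOAD_CONST → push 4. Stack: [3, 4]
COMPARE_OP bool(<) → 3 vs 4 = True. Stack: [True]
POP_JUMP_IF_FALSE → pop True; no jump. Stack: []
LOAD_FAST_LOAD_FAST v,v → push 0,0. Stack: [0, 0]
BINARY_OP + → 0 + 0 = 0. Stack: [0]
STORE_FAST v → v=0. Stack: []
LOAD_FAST i → push 3. Stack: [3]
LOAD_CONST → push 1. Stack: [3, 1]
BINARY_OP + → 3 + 1 = 4. Stack: [4]
STORE_FAST i → i=4. Stack: []
LOAD_FAST i → push 4. Stack: [4]
LOAD_CONST → push 4. Stack: [4, 4]
COMPARE_OP bool(<) → 4 vs 4 = False. Stack: [False]
POP_JUMP_IF_FALSE → pop False; jump. Stack: []
LOAD_FAST v → push 0. Stack: [0]
RETURN_VALUE → return 0.

0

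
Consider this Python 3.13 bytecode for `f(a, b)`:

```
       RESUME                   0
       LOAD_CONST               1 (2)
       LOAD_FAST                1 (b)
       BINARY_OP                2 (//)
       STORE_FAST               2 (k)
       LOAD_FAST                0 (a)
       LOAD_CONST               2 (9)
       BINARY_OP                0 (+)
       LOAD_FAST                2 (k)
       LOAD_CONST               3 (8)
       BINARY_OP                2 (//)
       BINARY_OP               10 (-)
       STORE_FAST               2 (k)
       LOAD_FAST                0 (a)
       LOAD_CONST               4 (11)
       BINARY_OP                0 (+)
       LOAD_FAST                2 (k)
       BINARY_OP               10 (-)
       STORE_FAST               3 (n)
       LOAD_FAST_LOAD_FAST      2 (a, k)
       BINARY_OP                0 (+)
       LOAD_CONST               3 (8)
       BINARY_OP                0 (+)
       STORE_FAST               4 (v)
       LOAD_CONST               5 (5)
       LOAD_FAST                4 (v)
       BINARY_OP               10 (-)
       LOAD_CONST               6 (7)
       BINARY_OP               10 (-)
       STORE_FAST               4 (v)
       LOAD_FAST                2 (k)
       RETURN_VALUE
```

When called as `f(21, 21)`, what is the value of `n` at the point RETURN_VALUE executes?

LOAD_CONST → push 2. Stack: [2]
LOAD_FAST b → push 21. Stack: [2, 21]
BINARY_OP // → 2 // 21 = 0. Stack: [0]
STORE_FAST k → k=0. Stack: []
LOAD_FAST a → push 21. Stack: [21]
LOAD_CONST → push 9. Stack: [21, 9]
BINARY_OP + → 21 + 9 = 30. Stack: [30]
LOAD_FAST k → push 0. Stack: [30, 0]
LOAD_CONST → push 8. Stack: [30, 0, 8]
BINARY_OP // → 0 // 8 = 0. Stack: [30, 0]
BINARY_OP - → 30 - 0 = 30. Stack: [30]
STORE_FAST k → k=30. Stack: []
LOAD_FAST a → push 21. Stack: [21]
LOAD_CONST → push 11. Stack: [21, 11]
BINARY_OP + → 21 + 11 = 32. Stack: [32]
LOAD_FAST k → push 30. Stack: [32, 30]
BINARY_OP - → 32 - 30 = 2. Stack: [2]
STORE_FAST n → n=2. Stack: []
LOAD_FAST_LOAD_FAST a,k → push 21,30. Stack: [21, 30]
BINARY_OP + → 21 + 30 = 51. Stack: [51]
LOAD_CONST → push 8. Stack: [51, 8]
BINARY_OP + → 51 + 8 = 59. Stack: [59]
STORE_FAST v → v=59. Stack: []
LOAD_CONST → push 5. Stack: [5]
LOAD_FAST v → push 59. Stack: [5, 59]
BINARY_OP - → 5 - 59 = -54. Stack: [-54]
LOAD_CONST → push 7. Stack: [-54, 7]
BINARY_OP - → -54 - 7 = -61. Stack: [-61]
STORE_FAST v → v=-61. Stack: []
LOAD_FAST k → push 30. Stack: [30]
RETURN_VALUE → return 30.

2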